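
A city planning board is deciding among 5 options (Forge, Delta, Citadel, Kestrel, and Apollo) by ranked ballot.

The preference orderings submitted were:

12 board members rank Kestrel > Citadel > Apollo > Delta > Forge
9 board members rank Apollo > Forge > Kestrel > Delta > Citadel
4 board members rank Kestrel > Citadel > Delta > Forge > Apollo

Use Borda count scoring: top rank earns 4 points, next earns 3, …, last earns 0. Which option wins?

Borda scores:
  Forge: 12·0 + 9·3 + 4·1 = 31
  Delta: 12·1 + 9·1 + 4·2 = 29
  Citadel: 12·3 + 9·0 + 4·3 = 48
  Kestrel: 12·4 + 9·2 + 4·4 = 82
  Apollo: 12·2 + 9·4 + 4·0 = 60
Kestrel has the highest total.

Kestrel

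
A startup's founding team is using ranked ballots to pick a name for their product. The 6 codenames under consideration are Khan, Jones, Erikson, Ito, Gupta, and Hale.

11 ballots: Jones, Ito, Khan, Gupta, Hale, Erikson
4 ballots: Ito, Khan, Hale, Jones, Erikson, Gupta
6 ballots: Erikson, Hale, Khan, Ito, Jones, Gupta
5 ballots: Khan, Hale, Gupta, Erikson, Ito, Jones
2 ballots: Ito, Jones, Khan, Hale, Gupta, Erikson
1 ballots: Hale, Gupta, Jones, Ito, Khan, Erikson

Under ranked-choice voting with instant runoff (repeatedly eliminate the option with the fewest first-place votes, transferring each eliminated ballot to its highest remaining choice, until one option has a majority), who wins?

Round 1: Jones 11, Erikson 6, Ito 6, Khan 5, Hale 1, Gupta 0. Gupta has the fewest and is eliminated.
Round 2: Jones 11, Erikson 6, Ito 6, Khan 5, Hale 1. Hale has the fewest and is eliminated.
Round 3: Jones 12, Erikson 6, Ito 6, Khan 5. Khan has the fewest and is eliminated.
Round 4: Jones 12, Erikson 11, Ito 6. Ito has the fewest and is eliminated.
Round 5: Jones 18, Erikson 11. Jones has a majority.

Jones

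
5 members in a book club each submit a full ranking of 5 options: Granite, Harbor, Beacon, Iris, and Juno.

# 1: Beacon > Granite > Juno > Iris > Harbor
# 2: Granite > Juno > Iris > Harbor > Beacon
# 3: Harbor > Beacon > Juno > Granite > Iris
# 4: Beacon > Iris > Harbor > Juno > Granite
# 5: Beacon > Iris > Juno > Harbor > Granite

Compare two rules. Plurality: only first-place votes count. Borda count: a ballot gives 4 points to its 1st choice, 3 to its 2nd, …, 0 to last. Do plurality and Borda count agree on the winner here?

Yes

Plurality first-place counts: Granite 1, Harbor 1, Beacon 3, Iris 0, Juno 0 → Beacon.
Borda totals: Granite 8, Harbor 8, Beacon 15, Iris 9, Juno 10 → Beacon.
The two rules agree on Beacon.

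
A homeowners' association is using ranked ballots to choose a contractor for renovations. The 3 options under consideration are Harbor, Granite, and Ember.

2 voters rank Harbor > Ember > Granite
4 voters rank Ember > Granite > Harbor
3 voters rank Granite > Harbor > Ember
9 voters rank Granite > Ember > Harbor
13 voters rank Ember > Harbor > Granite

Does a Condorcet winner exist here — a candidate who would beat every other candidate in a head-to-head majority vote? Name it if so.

Ember

Head-to-head results (31 voters total):
Harbor vs Granite: Granite wins 16–15.
Harbor vs Ember: Ember wins 26–5.
Granite vs Ember: Ember wins 19–12.
Ember beats each rival — Harbor (26–5), Granite (19–12) — so Ember is the Condorcet winner.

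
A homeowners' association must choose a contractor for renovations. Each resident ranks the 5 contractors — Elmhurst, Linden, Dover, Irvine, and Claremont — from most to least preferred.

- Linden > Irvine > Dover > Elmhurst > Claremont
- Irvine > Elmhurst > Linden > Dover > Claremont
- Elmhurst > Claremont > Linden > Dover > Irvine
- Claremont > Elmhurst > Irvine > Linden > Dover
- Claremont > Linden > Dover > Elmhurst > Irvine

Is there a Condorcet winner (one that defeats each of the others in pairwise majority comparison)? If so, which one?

Elmhurst

Head-to-head results (5 voters total):
Elmhurst vs Linden: Elmhurst wins 3–2.
Elmhurst vs Dover: Elmhurst wins 3–2.
Elmhurst vs Irvine: Elmhurst wins 3–2.
Elmhurst vs Claremont: Elmhurst wins 3–2.
Linden vs Dover: Linden wins 5–0.
Linden vs Irvine: Linden wins 3–2.
Linden vs Claremont: Claremont wins 3–2.
Dover vs Irvine: Irvine wins 3–2.
Dover vs Claremont: Claremont wins 3–2.
Irvine vs Claremont: Claremont wins 3–2.
Elmhurst beats each rival — Linden (3–2), Dover (3–2), Irvine (3–2), Claremont (3–2) — so Elmhurst is the Condorcet winner.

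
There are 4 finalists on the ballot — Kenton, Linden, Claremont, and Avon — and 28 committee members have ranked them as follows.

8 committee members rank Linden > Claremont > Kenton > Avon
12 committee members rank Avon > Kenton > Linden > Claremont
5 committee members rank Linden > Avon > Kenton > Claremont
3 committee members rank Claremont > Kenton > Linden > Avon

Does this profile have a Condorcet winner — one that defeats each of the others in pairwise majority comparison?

No

Head-to-head results (28 voters total):
Kenton vs Linden: Kenton wins 15–13.
Kenton vs Claremont: Kenton wins 17–11.
Kenton vs Avon: Avon wins 17–11.
Linden vs Claremont: Linden wins 25–3.
Linden vs Avon: Linden wins 16–12.
Claremont vs Avon: Avon wins 17–11.
No candidate beats all others: Kenton beats Linden beats Avon beats Kenton, a majority cycle.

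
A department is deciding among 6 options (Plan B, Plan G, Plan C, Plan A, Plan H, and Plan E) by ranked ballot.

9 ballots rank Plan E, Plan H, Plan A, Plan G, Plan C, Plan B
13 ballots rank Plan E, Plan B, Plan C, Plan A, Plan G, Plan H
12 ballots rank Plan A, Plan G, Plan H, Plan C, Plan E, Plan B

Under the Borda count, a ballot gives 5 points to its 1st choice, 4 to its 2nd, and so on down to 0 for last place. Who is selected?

Plan E

Borda scores:
  Plan B: 9·0 + 13·4 + 12·0 = 52
  Plan G: 9·2 + 13·1 + 12·4 = 79
  Plan C: 9·1 + 13·3 + 12·2 = 72
  Plan A: 9·3 + 13·2 + 12·5 = 113
  Plan H: 9·4 + 13·0 + 12·3 = 72
  Plan E: 9·5 + 13·5 + 12·1 = 122
Plan E has the highest total.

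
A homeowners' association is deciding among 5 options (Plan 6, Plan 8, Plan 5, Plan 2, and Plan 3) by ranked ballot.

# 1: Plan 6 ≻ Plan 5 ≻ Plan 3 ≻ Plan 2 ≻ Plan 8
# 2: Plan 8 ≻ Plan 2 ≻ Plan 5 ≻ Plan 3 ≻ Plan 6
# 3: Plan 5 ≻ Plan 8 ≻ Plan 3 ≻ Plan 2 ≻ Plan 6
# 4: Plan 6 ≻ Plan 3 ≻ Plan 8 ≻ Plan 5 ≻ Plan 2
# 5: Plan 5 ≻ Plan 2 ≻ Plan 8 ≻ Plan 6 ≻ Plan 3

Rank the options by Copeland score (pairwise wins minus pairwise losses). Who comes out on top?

Plan 5

Pairwise results:
  Plan 6 vs Plan 8: Plan 8 wins 3–2.
  Plan 6 vs Plan 5: Plan 5 wins 3–2.
  Plan 6 vs Plan 2: Plan 2 wins 3–2.
  Plan 6 vs Plan 3: Plan 6 wins 3–2.
  Plan 8 vs Plan 5: Plan 5 wins 3–2.
  Plan 8 vs Plan 2: Plan 8 wins 3–2.
  Plan 8 vs Plan 3: Plan 8 wins 3–2.
  Plan 5 vs Plan 2: Plan 5 wins 4–1.
  Plan 5 vs Plan 3: Plan 5 wins 4–1.
  Plan 2 vs Plan 3: Plan 3 wins 3–2.
Copeland scores (wins − losses):
  Plan 6: 1 − 3 = -2
  Plan 8: 3 − 1 = 2
  Plan 5: 4 − 0 = 4
  Plan 2: 1 − 3 = -2
  Plan 3: 1 − 3 = -2
Plan 5 has the best Copeland score.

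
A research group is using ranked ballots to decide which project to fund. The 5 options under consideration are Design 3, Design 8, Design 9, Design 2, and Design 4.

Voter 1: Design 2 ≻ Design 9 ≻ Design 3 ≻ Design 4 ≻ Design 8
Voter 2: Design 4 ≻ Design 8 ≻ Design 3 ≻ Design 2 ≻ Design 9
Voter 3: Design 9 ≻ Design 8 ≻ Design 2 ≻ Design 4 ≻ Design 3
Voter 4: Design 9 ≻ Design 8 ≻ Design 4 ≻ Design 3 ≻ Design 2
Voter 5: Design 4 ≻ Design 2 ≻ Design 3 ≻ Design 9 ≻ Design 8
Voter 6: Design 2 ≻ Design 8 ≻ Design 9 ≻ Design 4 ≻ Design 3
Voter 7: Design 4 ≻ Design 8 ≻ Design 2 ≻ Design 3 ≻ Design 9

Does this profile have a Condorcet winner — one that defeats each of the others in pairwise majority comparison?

No

Head-to-head results (7 voters total):
Design 3 vs Design 8: Design 8 wins 5–2.
Design 3 vs Design 9: Design 9 wins 4–3.
Design 3 vs Design 2: Design 2 wins 5–2.
Design 3 vs Design 4: Design 4 wins 6–1.
Design 8 vs Design 9: Design 9 wins 4–3.
Design 8 vs Design 2: Design 8 wins 4–3.
Design 8 vs Design 4: Design 4 wins 4–3.
Design 9 vs Design 2: Design 2 wins 5–2.
Design 9 vs Design 4: Design 9 wins 4–3.
Design 2 vs Design 4: Design 4 wins 4–3.
No candidate beats all others: Design 8 beats Design 2 beats Design 9 beats Design 8, a majority cycle.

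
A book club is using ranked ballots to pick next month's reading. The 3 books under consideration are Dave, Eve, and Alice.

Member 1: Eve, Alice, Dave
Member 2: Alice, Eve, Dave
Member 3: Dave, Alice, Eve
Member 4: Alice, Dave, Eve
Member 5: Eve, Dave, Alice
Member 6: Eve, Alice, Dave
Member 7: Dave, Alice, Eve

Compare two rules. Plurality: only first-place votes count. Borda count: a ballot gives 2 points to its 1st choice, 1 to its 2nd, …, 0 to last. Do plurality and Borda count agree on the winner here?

No

Plurality first-place counts: Dave 2, Eve 3, Alice 2 → Eve.
Borda totals: Dave 6, Eve 7, Alice 8 → Alice.
The two rules disagree: plurality picks Eve, Borda picks Alice.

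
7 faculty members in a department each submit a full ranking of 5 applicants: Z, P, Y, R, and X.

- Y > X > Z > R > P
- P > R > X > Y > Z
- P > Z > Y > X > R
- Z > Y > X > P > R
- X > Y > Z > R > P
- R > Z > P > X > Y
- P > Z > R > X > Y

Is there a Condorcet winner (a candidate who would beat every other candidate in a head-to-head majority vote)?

Yes

Head-to-head results (7 voters total):
Z vs P: Z wins 4–3.
Z vs Y: Z wins 4–3.
Z vs R: Z wins 5–2.
Z vs X: Z wins 4–3.
P vs Y: P wins 4–3.
P vs R: P wins 4–3.
P vs X: P wins 4–3.
Y vs R: Y wins 4–3.
Y vs X: X wins 4–3.
R vs X: X wins 4–3.
Z beats each rival — P (4–3), Y (4–3), R (5–2), X (4–3) — so Z is the Condorcet winner.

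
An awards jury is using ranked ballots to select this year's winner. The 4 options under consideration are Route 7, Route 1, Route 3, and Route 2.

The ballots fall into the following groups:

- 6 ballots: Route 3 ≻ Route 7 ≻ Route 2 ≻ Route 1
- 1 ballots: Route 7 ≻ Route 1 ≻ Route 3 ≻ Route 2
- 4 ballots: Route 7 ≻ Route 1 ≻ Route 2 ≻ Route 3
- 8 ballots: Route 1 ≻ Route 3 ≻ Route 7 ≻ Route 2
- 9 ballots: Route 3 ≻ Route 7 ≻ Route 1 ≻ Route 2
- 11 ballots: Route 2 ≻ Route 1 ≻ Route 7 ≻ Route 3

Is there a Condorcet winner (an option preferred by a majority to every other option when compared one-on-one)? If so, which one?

Head-to-head results (39 voters total):
Route 7 vs Route 1: Route 7 wins 20–19.
Route 7 vs Route 3: Route 3 wins 23–16.
Route 7 vs Route 2: Route 7 wins 28–11.
Route 1 vs Route 3: Route 1 wins 24–15.
Route 1 vs Route 2: Route 1 wins 22–17.
Route 3 vs Route 2: Route 3 wins 24–15.
No candidate beats all others: Route 7 beats Route 1 beats Route 3 beats Route 7, a majority cycle.

None — there is no Condorcet winner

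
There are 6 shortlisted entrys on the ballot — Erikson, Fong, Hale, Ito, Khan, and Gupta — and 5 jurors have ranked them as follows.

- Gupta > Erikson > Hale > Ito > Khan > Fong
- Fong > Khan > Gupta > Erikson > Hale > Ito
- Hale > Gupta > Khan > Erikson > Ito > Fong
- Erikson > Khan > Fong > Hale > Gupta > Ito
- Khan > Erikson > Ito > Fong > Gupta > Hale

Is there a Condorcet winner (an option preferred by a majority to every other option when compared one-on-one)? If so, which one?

Khan

Head-to-head results (5 voters total):
Erikson vs Fong: Erikson wins 4–1.
Erikson vs Hale: Erikson wins 4–1.
Erikson vs Ito: Erikson wins 5–0.
Erikson vs Khan: Khan wins 3–2.
Erikson vs Gupta: Gupta wins 3–2.
Fong vs Hale: Fong wins 3–2.
Fong vs Ito: Ito wins 3–2.
Fong vs Khan: Khan wins 4–1.
Fong vs Gupta: Fong wins 3–2.
Hale vs Ito: Hale wins 4–1.
Hale vs Khan: Khan wins 3–2.
Hale vs Gupta: Gupta wins 3–2.
Ito vs Khan: Khan wins 4–1.
Ito vs Gupta: Gupta wins 4–1.
Khan vs Gupta: Khan wins 3–2.
Khan beats each rival — Erikson (3–2), Fong (4–1), Hale (3–2), Ito (4–1), Gupta (3–2) — so Khan is the Condorcet winner.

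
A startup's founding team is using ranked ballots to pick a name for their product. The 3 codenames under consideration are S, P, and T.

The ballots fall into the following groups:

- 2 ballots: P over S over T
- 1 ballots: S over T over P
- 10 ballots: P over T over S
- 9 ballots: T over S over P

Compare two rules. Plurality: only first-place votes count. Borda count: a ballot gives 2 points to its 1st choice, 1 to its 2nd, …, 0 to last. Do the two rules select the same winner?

No

Plurality first-place counts: S 1, P 12, T 9 → P.
Borda totals: S 13, P 24, T 29 → T.
The two rules disagree: plurality picks P, Borda picks T.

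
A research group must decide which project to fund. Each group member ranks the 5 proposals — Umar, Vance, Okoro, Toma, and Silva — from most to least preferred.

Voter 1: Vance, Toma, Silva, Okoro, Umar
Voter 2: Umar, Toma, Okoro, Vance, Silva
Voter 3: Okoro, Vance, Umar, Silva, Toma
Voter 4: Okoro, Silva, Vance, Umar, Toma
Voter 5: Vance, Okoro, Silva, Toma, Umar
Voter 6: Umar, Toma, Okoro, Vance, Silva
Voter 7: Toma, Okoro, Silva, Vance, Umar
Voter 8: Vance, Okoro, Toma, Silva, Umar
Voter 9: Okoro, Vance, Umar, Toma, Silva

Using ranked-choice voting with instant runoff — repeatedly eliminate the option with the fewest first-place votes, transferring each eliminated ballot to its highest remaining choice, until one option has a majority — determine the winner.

Round 1: Vance 3, Okoro 3, Umar 2, Toma 1, Silva 0. Silva has the fewest and is eliminated.
Round 2: Vance 3, Okoro 3, Umar 2, Toma 1. Toma has the fewest and is eliminated.
Round 3: Okoro 4, Vance 3, Umar 2. Umar has the fewest and is eliminated.
Round 4: Okoro 6, Vance 3. Okoro has a majority.

Okoro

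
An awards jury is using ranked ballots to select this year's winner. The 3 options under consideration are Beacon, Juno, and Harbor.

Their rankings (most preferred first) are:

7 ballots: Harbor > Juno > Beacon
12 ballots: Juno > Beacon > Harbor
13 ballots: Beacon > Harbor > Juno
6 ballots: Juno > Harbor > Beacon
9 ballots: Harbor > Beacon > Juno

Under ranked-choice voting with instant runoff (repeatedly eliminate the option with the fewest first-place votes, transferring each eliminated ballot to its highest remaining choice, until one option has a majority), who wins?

Round 1: Juno 18, Harbor 16, Beacon 13. Beacon has the fewest and is eliminated.
Round 2: Harbor 29, Juno 18. Harbor has a majority.

Harbor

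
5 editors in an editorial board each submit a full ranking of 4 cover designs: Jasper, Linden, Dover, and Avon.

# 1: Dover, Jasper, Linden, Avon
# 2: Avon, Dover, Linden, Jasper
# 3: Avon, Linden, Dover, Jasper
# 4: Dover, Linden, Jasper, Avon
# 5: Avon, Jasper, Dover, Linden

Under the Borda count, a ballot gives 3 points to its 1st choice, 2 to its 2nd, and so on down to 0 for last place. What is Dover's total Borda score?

10

Borda scores:
  Jasper: 2 + 0 + 0 + 1 + 2 = 5
  Linden: 1 + 1 + 2 + 2 + 0 = 6
  Dover: 3 + 2 + 1 + 3 + 1 = 10
  Avon: 0 + 3 + 3 + 0 + 3 = 9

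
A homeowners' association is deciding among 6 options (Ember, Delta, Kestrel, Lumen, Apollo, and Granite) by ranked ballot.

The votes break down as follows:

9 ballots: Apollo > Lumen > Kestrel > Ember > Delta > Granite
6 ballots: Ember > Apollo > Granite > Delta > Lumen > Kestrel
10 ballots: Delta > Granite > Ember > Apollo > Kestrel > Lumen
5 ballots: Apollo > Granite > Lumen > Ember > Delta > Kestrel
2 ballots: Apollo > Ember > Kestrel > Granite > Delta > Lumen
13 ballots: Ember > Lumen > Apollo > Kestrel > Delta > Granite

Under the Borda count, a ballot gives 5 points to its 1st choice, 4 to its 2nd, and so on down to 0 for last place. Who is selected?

Apollo

Borda scores:
  Ember: 9·2 + 6·5 + 10·3 + 5·2 + 2·4 + 13·5 = 161
  Delta: 9·1 + 6·2 + 10·5 + 5·1 + 2·1 + 13·1 = 91
  Kestrel: 9·3 + 6·0 + 10·1 + 5·0 + 2·3 + 13·2 = 69
  Lumen: 9·4 + 6·1 + 10·0 + 5·3 + 2·0 + 13·4 = 109
  Apollo: 9·5 + 6·4 + 10·2 + 5·5 + 2·5 + 13·3 = 163
  Granite: 9·0 + 6·3 + 10·4 + 5·4 + 2·2 + 13·0 = 82
Apollo has the highest total.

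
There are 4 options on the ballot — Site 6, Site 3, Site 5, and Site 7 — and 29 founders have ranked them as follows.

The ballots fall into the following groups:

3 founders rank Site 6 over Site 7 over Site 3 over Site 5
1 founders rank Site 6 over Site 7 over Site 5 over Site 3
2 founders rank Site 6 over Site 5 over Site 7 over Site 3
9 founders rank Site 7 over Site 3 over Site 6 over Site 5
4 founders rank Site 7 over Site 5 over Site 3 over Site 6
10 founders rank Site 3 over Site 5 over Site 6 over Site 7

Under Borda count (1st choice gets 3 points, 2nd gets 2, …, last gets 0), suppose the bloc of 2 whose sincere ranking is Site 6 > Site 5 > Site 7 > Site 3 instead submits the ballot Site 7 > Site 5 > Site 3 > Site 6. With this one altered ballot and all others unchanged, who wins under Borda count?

Site 3

Borda totals with the altered ballot: Site 6 31, Site 3 57, Site 5 33, Site 7 53.
The winner is unchanged: still Site 3.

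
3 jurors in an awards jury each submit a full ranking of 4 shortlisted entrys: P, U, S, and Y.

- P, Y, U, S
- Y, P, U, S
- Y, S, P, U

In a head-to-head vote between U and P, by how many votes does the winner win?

Ballots ranking U above P: 0.
Ballots ranking P above U: 3.
P wins 3–0, a margin of 3.

3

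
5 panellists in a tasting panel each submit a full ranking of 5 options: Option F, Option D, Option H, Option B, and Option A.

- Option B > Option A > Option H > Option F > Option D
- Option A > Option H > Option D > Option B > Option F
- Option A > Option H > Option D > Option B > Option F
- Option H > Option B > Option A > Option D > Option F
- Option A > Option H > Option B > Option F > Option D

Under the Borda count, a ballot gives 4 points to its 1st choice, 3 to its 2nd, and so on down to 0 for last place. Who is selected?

Option A

Borda scores:
  Option F: 1 + 0 + 0 + 0 + 1 = 2
  Option D: 0 + 2 + 2 + 1 + 0 = 5
  Option H: 2 + 3 + 3 + 4 + 3 = 15
  Option B: 4 + 1 + 1 + 3 + 2 = 11
  Option A: 3 + 4 + 4 + 2 + 4 = 17
Option A has the highest total.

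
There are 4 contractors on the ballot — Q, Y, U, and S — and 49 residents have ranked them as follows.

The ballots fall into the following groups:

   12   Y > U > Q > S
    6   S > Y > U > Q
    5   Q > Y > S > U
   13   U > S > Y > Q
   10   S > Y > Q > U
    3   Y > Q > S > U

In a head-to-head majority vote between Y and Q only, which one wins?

Ballots ranking Y above Q: 12+6+13+10+3 = 44.
Ballots ranking Q above Y: 5.
Y wins the head-to-head, 44–5.

Y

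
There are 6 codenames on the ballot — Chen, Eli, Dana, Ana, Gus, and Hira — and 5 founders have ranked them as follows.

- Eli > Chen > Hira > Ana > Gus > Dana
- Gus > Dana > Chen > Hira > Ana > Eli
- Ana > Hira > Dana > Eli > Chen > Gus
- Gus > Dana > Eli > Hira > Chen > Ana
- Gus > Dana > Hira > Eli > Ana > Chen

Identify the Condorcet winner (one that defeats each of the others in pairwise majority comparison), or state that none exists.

Head-to-head results (5 voters total):
Chen vs Eli: Eli wins 4–1.
Chen vs Dana: Dana wins 4–1.
Chen vs Ana: Chen wins 3–2.
Chen vs Gus: Gus wins 3–2.
Chen vs Hira: Hira wins 3–2.
Eli vs Dana: Dana wins 4–1.
Eli vs Ana: Eli wins 3–2.
Eli vs Gus: Gus wins 3–2.
Eli vs Hira: Hira wins 3–2.
Dana vs Ana: Dana wins 3–2.
Dana vs Gus: Gus wins 4–1.
Dana vs Hira: Dana wins 3–2.
Ana vs Gus: Gus wins 3–2.
Ana vs Hira: Hira wins 4–1.
Gus vs Hira: Gus wins 3–2.
Gus beats each rival — Chen (3–2), Eli (3–2), Dana (4–1), Ana (3–2), Hira (3–2) — so Gus is the Condorcet winner.

Gus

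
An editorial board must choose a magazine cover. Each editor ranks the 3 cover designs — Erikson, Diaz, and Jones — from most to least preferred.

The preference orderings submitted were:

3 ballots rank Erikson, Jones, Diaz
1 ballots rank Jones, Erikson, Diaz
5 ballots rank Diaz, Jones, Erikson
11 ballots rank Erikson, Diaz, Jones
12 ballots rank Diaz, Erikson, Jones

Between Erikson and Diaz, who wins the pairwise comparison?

Diaz

Ballots ranking Erikson above Diaz: 3+1+11 = 15.
Ballots ranking Diaz above Erikson: 5+12 = 17.
Diaz wins the head-to-head, 17–15.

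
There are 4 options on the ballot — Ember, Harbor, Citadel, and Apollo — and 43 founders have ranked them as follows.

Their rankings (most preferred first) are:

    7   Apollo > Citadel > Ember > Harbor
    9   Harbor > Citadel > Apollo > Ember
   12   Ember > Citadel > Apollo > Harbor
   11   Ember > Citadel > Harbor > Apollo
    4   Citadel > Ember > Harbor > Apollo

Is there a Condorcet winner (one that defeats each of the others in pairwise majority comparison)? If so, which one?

Ember

Head-to-head results (43 voters total):
Ember vs Harbor: Ember wins 34–9.
Ember vs Citadel: Ember wins 23–20.
Ember vs Apollo: Ember wins 27–16.
Harbor vs Citadel: Citadel wins 34–9.
Harbor vs Apollo: Harbor wins 24–19.
Citadel vs Apollo: Citadel wins 36–7.
Ember beats each rival — Harbor (34–9), Citadel (23–20), Apollo (27–16) — so Ember is the Condorcet winner.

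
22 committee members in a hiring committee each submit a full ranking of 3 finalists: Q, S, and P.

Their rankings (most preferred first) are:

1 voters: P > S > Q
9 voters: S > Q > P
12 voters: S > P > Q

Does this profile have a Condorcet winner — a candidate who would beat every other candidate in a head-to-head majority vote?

Head-to-head results (22 voters total):
Q vs S: S wins 22–0.
Q vs P: P wins 13–9.
S vs P: S wins 21–1.
S beats each rival — Q (22–0), P (21–1) — so S is the Condorcet winner.

Yes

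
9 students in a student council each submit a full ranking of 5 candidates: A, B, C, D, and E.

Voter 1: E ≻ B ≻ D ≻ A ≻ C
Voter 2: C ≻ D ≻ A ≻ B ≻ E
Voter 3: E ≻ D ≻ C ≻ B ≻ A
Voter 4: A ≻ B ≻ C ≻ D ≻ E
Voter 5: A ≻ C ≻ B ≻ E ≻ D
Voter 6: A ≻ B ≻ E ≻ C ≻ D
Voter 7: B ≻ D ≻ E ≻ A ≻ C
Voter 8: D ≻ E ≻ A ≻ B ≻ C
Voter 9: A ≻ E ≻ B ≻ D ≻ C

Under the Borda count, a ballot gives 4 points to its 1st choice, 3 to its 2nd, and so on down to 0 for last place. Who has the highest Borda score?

Borda scores:
  A: 1 + 2 + 0 + 4 + 4 + 4 + 1 + 2 + 4 = 22
  B: 3 + 1 + 1 + 3 + 2 + 3 + 4 + 1 + 2 = 20
  C: 0 + 4 + 2 + 2 + 3 + 1 + 0 + 0 + 0 = 12
  D: 2 + 3 + 3 + 1 + 0 + 0 + 3 + 4 + 1 = 17
  E: 4 + 0 + 4 + 0 + 1 + 2 + 2 + 3 + 3 = 19
A has the highest total.

A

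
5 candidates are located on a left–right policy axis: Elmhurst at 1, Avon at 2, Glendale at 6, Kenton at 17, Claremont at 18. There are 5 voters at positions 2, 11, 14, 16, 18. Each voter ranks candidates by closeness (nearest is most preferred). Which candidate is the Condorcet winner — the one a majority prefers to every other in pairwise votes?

With single-peaked preferences on a line, the Condorcet winner is the candidate closest to the median voter.
The median voter (position 14) is closest to Kenton at 17.
Check: Kenton vs Elmhurst — voters closer to Kenton: 4 of 5.

Kenton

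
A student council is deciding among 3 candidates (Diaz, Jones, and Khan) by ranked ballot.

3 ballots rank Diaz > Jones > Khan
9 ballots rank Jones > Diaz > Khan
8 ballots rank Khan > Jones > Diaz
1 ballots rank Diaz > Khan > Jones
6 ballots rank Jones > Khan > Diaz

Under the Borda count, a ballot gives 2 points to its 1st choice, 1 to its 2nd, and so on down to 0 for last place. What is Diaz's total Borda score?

Borda scores:
  Diaz: 3·2 + 9·1 + 8·0 + 2 + 6·0 = 17
  Jones: 3·1 + 9·2 + 8·1 + 0 + 6·2 = 41
  Khan: 3·0 + 9·0 + 8·2 + 1 + 6·1 = 23

17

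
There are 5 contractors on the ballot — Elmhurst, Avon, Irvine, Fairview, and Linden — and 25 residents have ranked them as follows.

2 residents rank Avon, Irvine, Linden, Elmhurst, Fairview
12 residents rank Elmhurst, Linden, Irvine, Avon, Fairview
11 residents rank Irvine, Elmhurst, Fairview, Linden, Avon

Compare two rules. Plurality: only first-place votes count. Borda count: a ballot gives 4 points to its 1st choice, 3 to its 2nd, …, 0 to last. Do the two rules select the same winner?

Yes

Plurality first-place counts: Elmhurst 12, Avon 2, Irvine 11, Fairview 0, Linden 0 → Elmhurst.
Borda totals: Elmhurst 83, Avon 20, Irvine 74, Fairview 22, Linden 51 → Elmhurst.
The two rules agree on Elmhurst.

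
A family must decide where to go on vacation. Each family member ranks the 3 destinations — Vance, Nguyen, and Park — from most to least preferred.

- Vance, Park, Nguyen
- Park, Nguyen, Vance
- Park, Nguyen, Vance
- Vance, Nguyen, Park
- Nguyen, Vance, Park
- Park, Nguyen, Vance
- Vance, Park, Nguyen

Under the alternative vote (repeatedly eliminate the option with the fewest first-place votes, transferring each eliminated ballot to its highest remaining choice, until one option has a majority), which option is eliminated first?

Round 1: Vance 3, Park 3, Nguyen 1. Nguyen has the fewest and is eliminated.
Round 2: Vance 4, Park 3. Vance has a majority.

Nguyen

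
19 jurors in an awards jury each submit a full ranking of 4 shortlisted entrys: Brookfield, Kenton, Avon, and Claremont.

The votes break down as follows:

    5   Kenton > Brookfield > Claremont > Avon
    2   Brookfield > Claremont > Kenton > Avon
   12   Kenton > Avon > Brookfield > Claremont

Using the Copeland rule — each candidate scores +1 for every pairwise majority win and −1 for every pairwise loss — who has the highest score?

Kenton

Pairwise results:
  Brookfield vs Kenton: Kenton wins 17–2.
  Brookfield vs Avon: Avon wins 12–7.
  Brookfield vs Claremont: Brookfield wins 19–0.
  Kenton vs Avon: Kenton wins 19–0.
  Kenton vs Claremont: Kenton wins 17–2.
  Avon vs Claremont: Avon wins 12–7.
Copeland scores (wins − losses):
  Brookfield: 1 − 2 = -1
  Kenton: 3 − 0 = 3
  Avon: 2 − 1 = 1
  Claremont: 0 − 3 = -3
Kenton has the best Copeland score.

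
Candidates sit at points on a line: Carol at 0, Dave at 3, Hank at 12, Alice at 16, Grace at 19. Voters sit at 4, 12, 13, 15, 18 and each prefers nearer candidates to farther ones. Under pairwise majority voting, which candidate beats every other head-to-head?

Hank

With single-peaked preferences on a line, the Condorcet winner is the candidate closest to the median voter.
The median voter (position 13) is closest to Hank at 12.
Check: Hank vs Carol — voters closer to Hank: 4 of 5.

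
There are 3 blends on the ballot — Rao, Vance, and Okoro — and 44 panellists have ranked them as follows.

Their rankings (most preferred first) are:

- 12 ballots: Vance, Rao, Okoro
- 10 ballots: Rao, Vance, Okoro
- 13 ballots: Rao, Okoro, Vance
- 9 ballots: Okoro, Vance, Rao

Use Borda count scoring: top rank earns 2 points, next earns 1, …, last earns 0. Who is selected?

Borda scores:
  Rao: 12·1 + 10·2 + 13·2 + 9·0 = 58
  Vance: 12·2 + 10·1 + 13·0 + 9·1 = 43
  Okoro: 12·0 + 10·0 + 13·1 + 9·2 = 31
Rao has the highest total.

Rao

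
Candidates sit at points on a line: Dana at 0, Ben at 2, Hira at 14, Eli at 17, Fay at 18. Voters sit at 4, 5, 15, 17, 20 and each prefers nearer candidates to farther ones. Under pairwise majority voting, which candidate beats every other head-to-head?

With single-peaked preferences on a line, the Condorcet winner is the candidate closest to the median voter.
The median voter (position 15) is closest to Hira at 14.
Check: Hira vs Ben — voters closer to Hira: 3 of 5.

Hira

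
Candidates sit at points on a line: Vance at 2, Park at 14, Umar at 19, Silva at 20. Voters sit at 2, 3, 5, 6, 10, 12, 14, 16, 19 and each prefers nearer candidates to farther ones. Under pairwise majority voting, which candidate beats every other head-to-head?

Park

With single-peaked preferences on a line, the Condorcet winner is the candidate closest to the median voter.
The median voter (position 10) is closest to Park at 14.
Check: Park vs Umar — voters closer to Park: 8 of 9.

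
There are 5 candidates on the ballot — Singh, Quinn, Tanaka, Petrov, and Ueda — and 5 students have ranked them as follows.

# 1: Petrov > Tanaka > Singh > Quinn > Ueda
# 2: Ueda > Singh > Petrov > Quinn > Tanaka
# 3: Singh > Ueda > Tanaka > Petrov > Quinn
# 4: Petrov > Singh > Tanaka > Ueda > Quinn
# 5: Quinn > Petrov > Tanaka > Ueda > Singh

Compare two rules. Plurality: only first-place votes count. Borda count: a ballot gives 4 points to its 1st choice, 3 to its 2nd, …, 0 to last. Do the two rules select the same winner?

Yes

Plurality first-place counts: Singh 1, Quinn 1, Tanaka 0, Petrov 2, Ueda 1 → Petrov.
Borda totals: Singh 12, Quinn 6, Tanaka 9, Petrov 14, Ueda 9 → Petrov.
The two rules agree on Petrov.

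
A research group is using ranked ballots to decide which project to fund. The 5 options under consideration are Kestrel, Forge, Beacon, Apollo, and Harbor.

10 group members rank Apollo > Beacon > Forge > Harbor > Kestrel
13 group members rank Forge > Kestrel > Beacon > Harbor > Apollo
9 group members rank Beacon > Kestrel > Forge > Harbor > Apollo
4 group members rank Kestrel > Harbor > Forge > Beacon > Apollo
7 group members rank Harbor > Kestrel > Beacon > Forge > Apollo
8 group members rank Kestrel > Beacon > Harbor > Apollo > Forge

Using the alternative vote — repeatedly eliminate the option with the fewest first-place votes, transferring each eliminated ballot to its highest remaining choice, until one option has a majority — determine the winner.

Round 1: Forge 13, Kestrel 12, Apollo 10, Beacon 9, Harbor 7. Harbor has the fewest and is eliminated.
Round 2: Kestrel 19, Forge 13, Apollo 10, Beacon 9. Beacon has the fewest and is eliminated.
Round 3: Kestrel 28, Forge 13, Apollo 10. Kestrel has a majority.

Kestrel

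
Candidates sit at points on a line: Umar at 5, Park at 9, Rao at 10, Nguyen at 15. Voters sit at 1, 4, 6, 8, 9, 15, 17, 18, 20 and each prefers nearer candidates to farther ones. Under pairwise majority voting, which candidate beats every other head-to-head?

With single-peaked preferences on a line, the Condorcet winner is the candidate closest to the median voter.
The median voter (position 9) is closest to Park at 9.
Check: Park vs Rao — voters closer to Park: 5 of 9.

Park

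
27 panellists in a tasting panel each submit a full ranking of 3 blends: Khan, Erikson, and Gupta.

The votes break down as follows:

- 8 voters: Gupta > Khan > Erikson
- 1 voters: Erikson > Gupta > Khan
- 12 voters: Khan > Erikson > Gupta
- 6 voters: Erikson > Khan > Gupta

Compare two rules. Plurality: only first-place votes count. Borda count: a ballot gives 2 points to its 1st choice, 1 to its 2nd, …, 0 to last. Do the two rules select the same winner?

Plurality first-place counts: Khan 12, Erikson 7, Gupta 8 → Khan.
Borda totals: Khan 38, Erikson 26, Gupta 17 → Khan.
The two rules agree on Khan.

Yes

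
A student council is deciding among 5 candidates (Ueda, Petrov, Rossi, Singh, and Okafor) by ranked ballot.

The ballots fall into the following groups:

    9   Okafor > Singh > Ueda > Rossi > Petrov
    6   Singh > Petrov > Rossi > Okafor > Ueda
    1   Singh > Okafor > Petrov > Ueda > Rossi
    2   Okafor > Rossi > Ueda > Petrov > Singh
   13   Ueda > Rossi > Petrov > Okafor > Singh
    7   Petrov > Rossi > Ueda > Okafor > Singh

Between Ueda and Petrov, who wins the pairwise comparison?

Ueda

Ballots ranking Ueda above Petrov: 9+2+13 = 24.
Ballots ranking Petrov above Ueda: 6+1+7 = 14.
Ueda wins the head-to-head, 24–14.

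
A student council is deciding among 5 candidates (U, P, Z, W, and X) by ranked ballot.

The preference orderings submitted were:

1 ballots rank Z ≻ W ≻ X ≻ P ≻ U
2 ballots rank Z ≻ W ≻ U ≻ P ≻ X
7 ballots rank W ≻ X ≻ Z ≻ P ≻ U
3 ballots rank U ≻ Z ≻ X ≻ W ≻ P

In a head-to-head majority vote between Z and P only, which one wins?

Ballots ranking Z above P: 1+2+7+3 = 13.
Ballots ranking P above Z: 0.
Z wins the head-to-head, 13–0.

Z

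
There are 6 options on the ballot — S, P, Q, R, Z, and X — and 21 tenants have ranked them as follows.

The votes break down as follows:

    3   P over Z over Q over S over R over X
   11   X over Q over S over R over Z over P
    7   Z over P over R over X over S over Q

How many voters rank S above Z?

Ballots ranking S above Z: 11.
Ballots ranking Z above S: 3+7 = 10.
So 11 of 21 voters prefer S to Z.

11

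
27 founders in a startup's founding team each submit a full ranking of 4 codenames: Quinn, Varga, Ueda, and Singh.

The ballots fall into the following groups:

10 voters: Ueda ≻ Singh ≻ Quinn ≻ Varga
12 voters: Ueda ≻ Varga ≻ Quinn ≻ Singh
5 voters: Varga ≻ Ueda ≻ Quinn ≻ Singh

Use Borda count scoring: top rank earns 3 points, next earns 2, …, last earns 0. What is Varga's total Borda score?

Borda scores:
  Quinn: 10·1 + 12·1 + 5·1 = 27
  Varga: 10·0 + 12·2 + 5·3 = 39
  Ueda: 10·3 + 12·3 + 5·2 = 76
  Singh: 10·2 + 12·0 + 5·0 = 20

39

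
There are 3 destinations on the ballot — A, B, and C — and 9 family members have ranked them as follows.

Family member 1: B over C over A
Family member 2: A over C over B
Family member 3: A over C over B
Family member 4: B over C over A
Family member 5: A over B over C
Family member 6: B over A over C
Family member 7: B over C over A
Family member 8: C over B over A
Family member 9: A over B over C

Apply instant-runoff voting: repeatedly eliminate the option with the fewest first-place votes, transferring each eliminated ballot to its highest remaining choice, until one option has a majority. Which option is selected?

Round 1: A 4, B 4, C 1. C has the fewest and is eliminated.
Round 2: B 5, A 4. B has a majority.

B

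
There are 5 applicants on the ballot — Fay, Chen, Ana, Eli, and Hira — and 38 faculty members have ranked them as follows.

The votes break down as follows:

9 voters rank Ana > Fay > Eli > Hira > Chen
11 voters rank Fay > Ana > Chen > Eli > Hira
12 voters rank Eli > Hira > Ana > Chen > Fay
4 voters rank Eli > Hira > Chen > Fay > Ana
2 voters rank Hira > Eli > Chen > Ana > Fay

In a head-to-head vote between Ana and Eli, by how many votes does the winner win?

Ballots ranking Ana above Eli: 9+11 = 20.
Ballots ranking Eli above Ana: 12+4+2 = 18.
Ana wins 20–18, a margin of 2.

2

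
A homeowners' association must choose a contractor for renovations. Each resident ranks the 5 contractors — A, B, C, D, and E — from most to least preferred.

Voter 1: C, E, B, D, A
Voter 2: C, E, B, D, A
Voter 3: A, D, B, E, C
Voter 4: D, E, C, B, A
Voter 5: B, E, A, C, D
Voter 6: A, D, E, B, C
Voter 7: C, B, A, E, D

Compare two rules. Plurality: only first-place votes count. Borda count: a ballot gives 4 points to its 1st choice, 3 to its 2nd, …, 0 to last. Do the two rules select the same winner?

No

Plurality first-place counts: A 2, B 1, C 3, D 1, E 0 → C.
Borda totals: A 12, B 15, C 15, D 12, E 16 → E.
The two rules disagree: plurality picks C, Borda picks E.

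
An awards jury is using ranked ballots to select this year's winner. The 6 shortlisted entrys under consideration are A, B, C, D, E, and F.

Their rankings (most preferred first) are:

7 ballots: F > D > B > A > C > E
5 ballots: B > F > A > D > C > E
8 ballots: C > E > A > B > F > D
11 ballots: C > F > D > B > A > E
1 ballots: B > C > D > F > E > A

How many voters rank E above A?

9

Ballots ranking E above A: 8+1 = 9.
Ballots ranking A above E: 7+5+11 = 23.
So 9 of 32 voters prefer E to A.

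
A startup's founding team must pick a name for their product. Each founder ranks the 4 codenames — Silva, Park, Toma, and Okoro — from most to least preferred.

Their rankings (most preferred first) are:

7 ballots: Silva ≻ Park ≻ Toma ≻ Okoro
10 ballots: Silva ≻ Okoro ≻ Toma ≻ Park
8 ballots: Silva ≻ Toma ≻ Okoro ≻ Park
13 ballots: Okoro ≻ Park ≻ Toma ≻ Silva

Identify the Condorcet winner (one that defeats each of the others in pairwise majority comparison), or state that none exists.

Head-to-head results (38 voters total):
Silva vs Park: Silva wins 25–13.
Silva vs Toma: Silva wins 25–13.
Silva vs Okoro: Silva wins 25–13.
Park vs Toma: Park wins 20–18.
Park vs Okoro: Okoro wins 31–7.
Toma vs Okoro: Okoro wins 23–15.
Silva beats each rival — Park (25–13), Toma (25–13), Okoro (25–13) — so Silva is the Condorcet winner.

Silva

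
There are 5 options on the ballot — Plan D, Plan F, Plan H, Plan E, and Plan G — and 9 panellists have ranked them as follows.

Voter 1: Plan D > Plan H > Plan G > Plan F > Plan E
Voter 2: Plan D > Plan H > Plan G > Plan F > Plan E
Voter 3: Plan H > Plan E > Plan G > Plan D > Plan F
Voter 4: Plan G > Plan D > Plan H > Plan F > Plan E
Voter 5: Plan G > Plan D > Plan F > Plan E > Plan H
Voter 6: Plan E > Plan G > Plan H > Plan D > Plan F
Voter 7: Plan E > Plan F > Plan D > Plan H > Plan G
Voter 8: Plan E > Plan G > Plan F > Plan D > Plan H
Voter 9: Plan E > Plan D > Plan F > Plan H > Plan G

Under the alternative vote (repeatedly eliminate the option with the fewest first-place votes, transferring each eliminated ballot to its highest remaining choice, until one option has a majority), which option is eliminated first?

Plan F

Round 1: Plan E 4, Plan D 2, Plan G 2, Plan H 1, Plan F 0. Plan F has the fewest and is eliminated.
Round 2: Plan E 4, Plan D 2, Plan G 2, Plan H 1. Plan H has the fewest and is eliminated.
Round 3: Plan E 5, Plan D 2, Plan G 2. Plan E has a majority.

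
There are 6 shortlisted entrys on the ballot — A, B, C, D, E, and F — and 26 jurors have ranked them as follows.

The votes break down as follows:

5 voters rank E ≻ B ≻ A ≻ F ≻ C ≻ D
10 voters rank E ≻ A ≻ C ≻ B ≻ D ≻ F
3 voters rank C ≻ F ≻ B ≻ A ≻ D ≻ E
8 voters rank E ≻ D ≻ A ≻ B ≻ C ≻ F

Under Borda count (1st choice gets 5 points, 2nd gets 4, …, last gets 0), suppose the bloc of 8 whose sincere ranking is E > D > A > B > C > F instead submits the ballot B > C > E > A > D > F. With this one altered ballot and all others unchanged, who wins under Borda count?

Borda totals with the altered ballot: A 77, B 89, C 82, D 21, E 99, F 22.
The winner is unchanged: still E.

E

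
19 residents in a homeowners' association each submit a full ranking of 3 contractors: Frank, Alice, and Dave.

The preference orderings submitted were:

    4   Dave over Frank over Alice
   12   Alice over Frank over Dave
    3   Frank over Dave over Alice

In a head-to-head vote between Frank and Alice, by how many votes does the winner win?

5

Ballots ranking Frank above Alice: 4+3 = 7.
Ballots ranking Alice above Frank: 12.
Alice wins 12–7, a margin of 5.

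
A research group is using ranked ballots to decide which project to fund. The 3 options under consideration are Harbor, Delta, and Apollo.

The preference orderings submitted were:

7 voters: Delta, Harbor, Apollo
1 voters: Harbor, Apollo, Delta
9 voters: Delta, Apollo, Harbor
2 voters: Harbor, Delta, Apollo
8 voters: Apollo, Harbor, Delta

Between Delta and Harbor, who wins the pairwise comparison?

Delta

Ballots ranking Delta above Harbor: 7+9 = 16.
Ballots ranking Harbor above Delta: 1+2+8 = 11.
Delta wins the head-to-head, 16–11.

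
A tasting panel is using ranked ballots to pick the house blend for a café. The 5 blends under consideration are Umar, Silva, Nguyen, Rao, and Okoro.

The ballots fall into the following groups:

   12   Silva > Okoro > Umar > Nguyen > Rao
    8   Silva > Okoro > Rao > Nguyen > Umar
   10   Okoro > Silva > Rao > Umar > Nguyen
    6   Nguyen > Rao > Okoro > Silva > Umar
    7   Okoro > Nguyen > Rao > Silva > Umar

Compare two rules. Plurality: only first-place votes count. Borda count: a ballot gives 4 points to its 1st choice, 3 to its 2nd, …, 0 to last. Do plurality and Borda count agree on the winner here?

No

Plurality first-place counts: Umar 0, Silva 20, Nguyen 6, Rao 0, Okoro 17 → Silva.
Borda totals: Umar 34, Silva 123, Nguyen 65, Rao 68, Okoro 140 → Okoro.
The two rules disagree: plurality picks Silva, Borda picks Okoro.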